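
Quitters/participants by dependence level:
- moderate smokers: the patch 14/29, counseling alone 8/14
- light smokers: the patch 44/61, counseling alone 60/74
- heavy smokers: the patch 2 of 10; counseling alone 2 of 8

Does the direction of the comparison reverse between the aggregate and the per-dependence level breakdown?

Moderate smokers: the patch 14/29 = 48.3%, counseling alone 8/14 = 57.1% → counseling alone
Light smokers: the patch 44/61 = 72.1%, counseling alone 60/74 = 81.1% → counseling alone
Heavy smokers: the patch 2/10 = 20.0%, counseling alone 2/8 = 25.0% → counseling alone
Overall: the patch 60/100 = 60.0%, counseling alone 70/96 = 72.9% → counseling alone
Counseling alone wins overall and in every dependence group — no reversal.

No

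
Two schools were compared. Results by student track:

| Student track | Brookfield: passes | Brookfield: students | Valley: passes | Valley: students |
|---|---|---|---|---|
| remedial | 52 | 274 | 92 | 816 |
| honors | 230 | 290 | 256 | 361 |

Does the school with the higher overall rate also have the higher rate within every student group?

Remedial: Brookfield 52/274 = 19.0%, Valley 92/816 = 11.3% → Brookfield
Honors: Brookfield 230/290 = 79.3%, Valley 256/361 = 70.9% → Brookfield
Overall: Brookfield 282/564 = 50.0%, Valley 348/1177 = 29.6% → Brookfield
Brookfield wins overall and in every student group — no reversal.

Yes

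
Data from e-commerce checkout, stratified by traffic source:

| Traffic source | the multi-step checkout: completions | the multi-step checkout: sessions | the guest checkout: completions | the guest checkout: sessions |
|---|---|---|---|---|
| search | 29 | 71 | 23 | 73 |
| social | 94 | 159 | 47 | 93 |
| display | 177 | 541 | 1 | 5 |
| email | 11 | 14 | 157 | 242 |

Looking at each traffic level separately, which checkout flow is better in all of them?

Search: the multi-step checkout 29/71 = 40.8%, the guest checkout 23/73 = 31.5% → the multi-step checkout
Social: the multi-step checkout 94/159 = 59.1%, the guest checkout 47/93 = 50.5% → the multi-step checkout
Display: the multi-step checkout 177/541 = 32.7%, the guest checkout 1/5 = 20.0% → the multi-step checkout
Email: the multi-step checkout 11/14 = 78.6%, the guest checkout 157/242 = 64.9% → the multi-step checkout
The multi-step checkout has the higher rate in all 4 groups.

the multi-step checkout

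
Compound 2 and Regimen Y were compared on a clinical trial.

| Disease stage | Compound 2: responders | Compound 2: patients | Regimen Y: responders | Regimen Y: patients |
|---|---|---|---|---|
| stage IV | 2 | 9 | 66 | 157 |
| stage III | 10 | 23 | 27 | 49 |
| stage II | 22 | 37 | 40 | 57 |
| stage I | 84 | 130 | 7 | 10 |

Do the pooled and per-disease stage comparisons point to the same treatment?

No

Stage IV: Compound 2 2/9 = 22.2%, Regimen Y 66/157 = 42.0% → Regimen Y
Stage III: Compound 2 10/23 = 43.5%, Regimen Y 27/49 = 55.1% → Regimen Y
Stage II: Compound 2 22/37 = 59.5%, Regimen Y 40/57 = 70.2% → Regimen Y
Stage I: Compound 2 84/130 = 64.6%, Regimen Y 7/10 = 70.0% → Regimen Y
Overall: Compound 2 118/199 = 59.3%, Regimen Y 140/273 = 51.3% → Compound 2
Regimen Y wins each disease group but Compound 2 wins overall — the comparison reverses. Regimen Y's patients skew toward stage IV, which has a lower base rate.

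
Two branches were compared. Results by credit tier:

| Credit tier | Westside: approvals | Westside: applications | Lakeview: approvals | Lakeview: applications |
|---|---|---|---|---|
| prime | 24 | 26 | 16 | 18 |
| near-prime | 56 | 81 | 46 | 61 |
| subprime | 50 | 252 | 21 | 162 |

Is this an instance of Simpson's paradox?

No

Prime: Westside 24/26 = 92.3%, Lakeview 16/18 = 88.9% → Westside
Near-prime: Westside 56/81 = 69.1%, Lakeview 46/61 = 75.4% → Lakeview
Subprime: Westside 50/252 = 19.8%, Lakeview 21/162 = 13.0% → Westside
Overall: Westside 130/359 = 36.2%, Lakeview 83/241 = 34.4% → Westside
Neither sweeps: Westside wins 2 of 3 groups, Lakeview wins 1. Westside wins overall but not every group — no Simpson reversal.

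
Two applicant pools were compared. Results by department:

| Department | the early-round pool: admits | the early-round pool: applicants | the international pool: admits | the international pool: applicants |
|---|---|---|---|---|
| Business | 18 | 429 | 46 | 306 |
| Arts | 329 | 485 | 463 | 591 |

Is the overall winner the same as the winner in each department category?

Business: the early-round pool 18/429 = 4.2%, the international pool 46/306 = 15.0% → the international pool
Arts: the early-round pool 329/485 = 67.8%, the international pool 463/591 = 78.3% → the international pool
Overall: the early-round pool 347/914 = 38.0%, the international pool 509/897 = 56.7% → the international pool
The international pool wins overall and in every department group — no reversal.

Yes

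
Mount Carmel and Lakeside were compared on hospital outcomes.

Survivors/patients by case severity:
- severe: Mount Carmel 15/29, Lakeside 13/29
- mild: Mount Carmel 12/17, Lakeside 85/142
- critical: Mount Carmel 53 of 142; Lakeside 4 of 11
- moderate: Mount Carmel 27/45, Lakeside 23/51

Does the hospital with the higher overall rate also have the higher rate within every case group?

Severe: Mount Carmel 15/29 = 51.7%, Lakeside 13/29 = 44.8% → Mount Carmel
Mild: Mount Carmel 12/17 = 70.6%, Lakeside 85/142 = 59.9% → Mount Carmel
Critical: Mount Carmel 53/142 = 37.3%, Lakeside 4/11 = 36.4% → Mount Carmel
Moderate: Mount Carmel 27/45 = 60.0%, Lakeside 23/51 = 45.1% → Mount Carmel
Overall: Mount Carmel 107/233 = 45.9%, Lakeside 125/233 = 53.6% → Lakeside
Mount Carmel wins each case group but Lakeside wins overall — the comparison reverses. Mount Carmel's patients skew toward critical, which has a lower base rate.

No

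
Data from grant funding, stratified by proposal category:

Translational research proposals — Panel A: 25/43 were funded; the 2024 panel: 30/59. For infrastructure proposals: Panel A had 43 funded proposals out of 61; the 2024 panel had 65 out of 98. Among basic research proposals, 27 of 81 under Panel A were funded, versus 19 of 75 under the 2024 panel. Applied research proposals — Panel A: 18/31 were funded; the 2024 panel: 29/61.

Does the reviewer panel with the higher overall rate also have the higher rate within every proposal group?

Yes

Translational research: Panel A 25/43 = 58.1%, the 2024 panel 30/59 = 50.8% → Panel A
Infrastructure: Panel A 43/61 = 70.5%, the 2024 panel 65/98 = 66.3% → Panel A
Basic research: Panel A 27/81 = 33.3%, the 2024 panel 19/75 = 25.3% → Panel A
Applied research: Panel A 18/31 = 58.1%, the 2024 panel 29/61 = 47.5% → Panel A
Overall: Panel A 113/216 = 52.3%, the 2024 panel 143/293 = 48.8% → Panel A
Panel A wins overall and in every proposal group — no reversal.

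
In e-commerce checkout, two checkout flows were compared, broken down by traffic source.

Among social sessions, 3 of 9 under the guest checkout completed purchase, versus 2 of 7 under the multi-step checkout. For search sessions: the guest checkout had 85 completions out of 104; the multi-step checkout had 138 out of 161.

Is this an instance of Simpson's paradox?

No

Social: the guest checkout 3/9 = 33.3%, the multi-step checkout 2/7 = 28.6% → the guest checkout
Search: the guest checkout 85/104 = 81.7%, the multi-step checkout 138/161 = 85.7% → the multi-step checkout
Overall: the guest checkout 88/113 = 77.9%, the multi-step checkout 140/168 = 83.3% → the multi-step checkout
Neither sweeps: the guest checkout wins 1 of 2 groups, the multi-step checkout wins 1. The multi-step checkout wins overall but not every group — no Simpson reversal.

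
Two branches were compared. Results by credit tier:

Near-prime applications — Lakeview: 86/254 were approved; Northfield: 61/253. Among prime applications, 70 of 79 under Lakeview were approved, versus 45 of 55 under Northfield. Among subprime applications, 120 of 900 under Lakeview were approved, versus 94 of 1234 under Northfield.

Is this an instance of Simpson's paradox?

Near-prime: Lakeview 86/254 = 33.9%, Northfield 61/253 = 24.1% → Lakeview
Prime: Lakeview 70/79 = 88.6%, Northfield 45/55 = 81.8% → Lakeview
Subprime: Lakeview 120/900 = 13.3%, Northfield 94/1234 = 7.6% → Lakeview
Overall: Lakeview 276/1233 = 22.4%, Northfield 200/1542 = 13.0% → Lakeview
Lakeview wins overall and in every credit group — no reversal.

No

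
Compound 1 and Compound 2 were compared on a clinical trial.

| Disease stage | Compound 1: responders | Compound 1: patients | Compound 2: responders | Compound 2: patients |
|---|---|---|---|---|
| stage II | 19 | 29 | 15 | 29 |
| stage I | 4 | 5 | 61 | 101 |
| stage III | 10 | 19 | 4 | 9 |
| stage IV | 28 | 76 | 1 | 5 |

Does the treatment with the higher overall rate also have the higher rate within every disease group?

No

Stage II: Compound 1 19/29 = 65.5%, Compound 2 15/29 = 51.7% → Compound 1
Stage I: Compound 1 4/5 = 80.0%, Compound 2 61/101 = 60.4% → Compound 1
Stage III: Compound 1 10/19 = 52.6%, Compound 2 4/9 = 44.4% → Compound 1
Stage IV: Compound 1 28/76 = 36.8%, Compound 2 1/5 = 20.0% → Compound 1
Overall: Compound 1 61/129 = 47.3%, Compound 2 81/144 = 56.2% → Compound 2
Compound 1 wins each disease group but Compound 2 wins overall — the comparison reverses. Compound 1's patients skew toward stage IV, which has a lower base rate.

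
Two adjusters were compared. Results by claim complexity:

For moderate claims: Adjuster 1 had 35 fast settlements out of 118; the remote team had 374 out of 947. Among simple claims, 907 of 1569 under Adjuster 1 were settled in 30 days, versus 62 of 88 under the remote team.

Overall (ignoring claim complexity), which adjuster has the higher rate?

Adjuster 1

Moderate: Adjuster 1 35/118 = 29.7%, the remote team 374/947 = 39.5% → the remote team
Simple: Adjuster 1 907/1569 = 57.8%, the remote team 62/88 = 70.5% → the remote team
Overall: Adjuster 1 942/1687 = 55.8%, the remote team 436/1035 = 42.1% → Adjuster 1
(The remote team wins every claim group but Adjuster 1 wins overall — the remote team's claims skew toward the low-rate moderate group.)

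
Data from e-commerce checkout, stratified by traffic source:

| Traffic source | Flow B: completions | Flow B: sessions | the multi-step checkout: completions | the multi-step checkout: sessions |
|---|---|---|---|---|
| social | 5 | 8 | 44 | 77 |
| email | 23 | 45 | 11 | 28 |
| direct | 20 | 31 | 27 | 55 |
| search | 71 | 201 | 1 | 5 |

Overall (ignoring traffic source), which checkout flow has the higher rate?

the multi-step checkout

Social: Flow B 5/8 = 62.5%, the multi-step checkout 44/77 = 57.1% → Flow B
Email: Flow B 23/45 = 51.1%, the multi-step checkout 11/28 = 39.3% → Flow B
Direct: Flow B 20/31 = 64.5%, the multi-step checkout 27/55 = 49.1% → Flow B
Search: Flow B 71/201 = 35.3%, the multi-step checkout 1/5 = 20.0% → Flow B
Overall: Flow B 119/285 = 41.8%, the multi-step checkout 83/165 = 50.3% → the multi-step checkout
(Flow B wins every traffic group but the multi-step checkout wins overall — Flow B's sessions skew toward the low-rate search group.)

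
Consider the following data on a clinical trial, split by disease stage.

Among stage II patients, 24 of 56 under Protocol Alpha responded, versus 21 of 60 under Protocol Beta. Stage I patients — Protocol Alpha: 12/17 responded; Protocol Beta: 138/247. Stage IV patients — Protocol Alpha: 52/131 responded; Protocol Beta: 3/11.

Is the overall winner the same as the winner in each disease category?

Stage II: Protocol Alpha 24/56 = 42.9%, Protocol Beta 21/60 = 35.0% → Protocol Alpha
Stage I: Protocol Alpha 12/17 = 70.6%, Protocol Beta 138/247 = 55.9% → Protocol Alpha
Stage IV: Protocol Alpha 52/131 = 39.7%, Protocol Beta 3/11 = 27.3% → Protocol Alpha
Overall: Protocol Alpha 88/204 = 43.1%, Protocol Beta 162/318 = 50.9% → Protocol Beta
Protocol Alpha wins each disease group but Protocol Beta wins overall — the comparison reverses. Protocol Alpha's patients skew toward stage IV, which has a lower base rate.

No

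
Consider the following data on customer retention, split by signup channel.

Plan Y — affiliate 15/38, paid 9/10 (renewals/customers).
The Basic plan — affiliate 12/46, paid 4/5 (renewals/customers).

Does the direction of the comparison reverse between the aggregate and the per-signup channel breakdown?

Affiliate: Plan Y 15/38 = 39.5%, the Basic plan 12/46 = 26.1% → Plan Y
Paid: Plan Y 9/10 = 90.0%, the Basic plan 4/5 = 80.0% → Plan Y
Overall: Plan Y 24/48 = 50.0%, the Basic plan 16/51 = 31.4% → Plan Y
Plan Y wins overall and in every signup group — no reversal.

No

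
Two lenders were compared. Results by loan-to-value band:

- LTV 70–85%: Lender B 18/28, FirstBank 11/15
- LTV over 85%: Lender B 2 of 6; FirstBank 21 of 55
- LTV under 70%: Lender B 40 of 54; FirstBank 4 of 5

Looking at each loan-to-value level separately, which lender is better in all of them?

FirstBank

LTV 70–85%: Lender B 18/28 = 64.3%, FirstBank 11/15 = 73.3% → FirstBank
LTV over 85%: Lender B 2/6 = 33.3%, FirstBank 21/55 = 38.2% → FirstBank
LTV under 70%: Lender B 40/54 = 74.1%, FirstBank 4/5 = 80.0% → FirstBank
FirstBank has the higher rate in all 3 groups.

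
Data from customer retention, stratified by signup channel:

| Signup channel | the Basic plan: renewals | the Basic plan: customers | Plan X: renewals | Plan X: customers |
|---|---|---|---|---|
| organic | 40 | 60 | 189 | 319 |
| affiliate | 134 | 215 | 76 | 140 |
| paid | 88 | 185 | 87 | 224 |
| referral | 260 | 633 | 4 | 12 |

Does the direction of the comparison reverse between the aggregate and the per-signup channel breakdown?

Yes

Organic: the Basic plan 40/60 = 66.7%, Plan X 189/319 = 59.2% → the Basic plan
Affiliate: the Basic plan 134/215 = 62.3%, Plan X 76/140 = 54.3% → the Basic plan
Paid: the Basic plan 88/185 = 47.6%, Plan X 87/224 = 38.8% → the Basic plan
Referral: the Basic plan 260/633 = 41.1%, Plan X 4/12 = 33.3% → the Basic plan
Overall: the Basic plan 522/1093 = 47.8%, Plan X 356/695 = 51.2% → Plan X
The Basic plan wins each signup group but Plan X wins overall — the comparison reverses. The Basic plan's customers skew toward referral, which has a lower base rate.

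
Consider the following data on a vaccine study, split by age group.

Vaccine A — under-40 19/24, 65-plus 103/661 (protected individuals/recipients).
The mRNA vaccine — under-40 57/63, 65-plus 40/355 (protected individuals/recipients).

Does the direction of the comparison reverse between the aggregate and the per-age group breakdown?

Under-40: Vaccine A 19/24 = 79.2%, the mRNA vaccine 57/63 = 90.5% → the mRNA vaccine
65-plus: Vaccine A 103/661 = 15.6%, the mRNA vaccine 40/355 = 11.3% → Vaccine A
Overall: Vaccine A 122/685 = 17.8%, the mRNA vaccine 97/418 = 23.2% → the mRNA vaccine
Neither sweeps: Vaccine A wins 1 of 2 groups, the mRNA vaccine wins 1. The mRNA vaccine wins overall but not every group — no Simpson reversal.

No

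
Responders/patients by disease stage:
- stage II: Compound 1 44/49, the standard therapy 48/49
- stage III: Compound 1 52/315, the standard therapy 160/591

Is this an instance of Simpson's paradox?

No

Stage II: Compound 1 44/49 = 89.8%, the standard therapy 48/49 = 98.0% → the standard therapy
Stage III: Compound 1 52/315 = 16.5%, the standard therapy 160/591 = 27.1% → the standard therapy
Overall: Compound 1 96/364 = 26.4%, the standard therapy 208/640 = 32.5% → the standard therapy
The standard therapy wins overall and in every disease group — no reversal.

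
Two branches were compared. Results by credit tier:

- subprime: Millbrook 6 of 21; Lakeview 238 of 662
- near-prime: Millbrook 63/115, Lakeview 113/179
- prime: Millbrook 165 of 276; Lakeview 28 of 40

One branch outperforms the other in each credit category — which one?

Subprime: Millbrook 6/21 = 28.6%, Lakeview 238/662 = 36.0% → Lakeview
Near-prime: Millbrook 63/115 = 54.8%, Lakeview 113/179 = 63.1% → Lakeview
Prime: Millbrook 165/276 = 59.8%, Lakeview 28/40 = 70.0% → Lakeview
Lakeview has the higher rate in all 3 groups.

Lakeview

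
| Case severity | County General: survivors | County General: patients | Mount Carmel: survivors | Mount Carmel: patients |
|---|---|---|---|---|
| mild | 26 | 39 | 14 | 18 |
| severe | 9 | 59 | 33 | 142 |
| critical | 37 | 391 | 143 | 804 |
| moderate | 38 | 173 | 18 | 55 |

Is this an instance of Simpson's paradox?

Mild: County General 26/39 = 66.7%, Mount Carmel 14/18 = 77.8% → Mount Carmel
Severe: County General 9/59 = 15.3%, Mount Carmel 33/142 = 23.2% → Mount Carmel
Critical: County General 37/391 = 9.5%, Mount Carmel 143/804 = 17.8% → Mount Carmel
Moderate: County General 38/173 = 22.0%, Mount Carmel 18/55 = 32.7% → Mount Carmel
Overall: County General 110/662 = 16.6%, Mount Carmel 208/1019 = 20.4% → Mount Carmel
Mount Carmel wins overall and in every case group — no reversal.

No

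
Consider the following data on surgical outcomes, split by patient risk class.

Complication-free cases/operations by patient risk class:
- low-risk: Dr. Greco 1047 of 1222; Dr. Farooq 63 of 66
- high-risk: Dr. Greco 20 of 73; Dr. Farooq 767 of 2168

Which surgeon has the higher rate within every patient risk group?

Low-risk: Dr. Greco 1047/1222 = 85.7%, Dr. Farooq 63/66 = 95.5% → Dr. Farooq
High-risk: Dr. Greco 20/73 = 27.4%, Dr. Farooq 767/2168 = 35.4% → Dr. Farooq
Dr. Farooq has the higher rate in both groups.

Dr. Farooq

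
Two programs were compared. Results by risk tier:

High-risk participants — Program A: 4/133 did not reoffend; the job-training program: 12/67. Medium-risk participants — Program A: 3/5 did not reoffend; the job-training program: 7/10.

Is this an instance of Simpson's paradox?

No

High-risk: Program A 4/133 = 3.0%, the job-training program 12/67 = 17.9% → the job-training program
Medium-risk: Program A 3/5 = 60.0%, the job-training program 7/10 = 70.0% → the job-training program
Overall: Program A 7/138 = 5.1%, the job-training program 19/77 = 24.7% → the job-training program
The job-training program wins overall and in every risk group — no reversal.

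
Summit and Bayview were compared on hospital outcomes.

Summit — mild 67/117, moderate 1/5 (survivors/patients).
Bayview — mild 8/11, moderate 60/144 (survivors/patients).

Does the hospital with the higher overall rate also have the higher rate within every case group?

No

Mild: Summit 67/117 = 57.3%, Bayview 8/11 = 72.7% → Bayview
Moderate: Summit 1/5 = 20.0%, Bayview 60/144 = 41.7% → Bayview
Overall: Summit 68/122 = 55.7%, Bayview 68/155 = 43.9% → Summit
Bayview wins each case group but Summit wins overall — the comparison reverses. Bayview's patients skew toward moderate, which has a lower base rate.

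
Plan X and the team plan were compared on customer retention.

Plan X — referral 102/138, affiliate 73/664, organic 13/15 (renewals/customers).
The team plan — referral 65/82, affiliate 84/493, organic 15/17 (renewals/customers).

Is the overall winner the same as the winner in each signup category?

Yes

Referral: Plan X 102/138 = 73.9%, the team plan 65/82 = 79.3% → the team plan
Affiliate: Plan X 73/664 = 11.0%, the team plan 84/493 = 17.0% → the team plan
Organic: Plan X 13/15 = 86.7%, the team plan 15/17 = 88.2% → the team plan
Overall: Plan X 188/817 = 23.0%, the team plan 164/592 = 27.7% → the team plan
The team plan wins overall and in every signup group — no reversal.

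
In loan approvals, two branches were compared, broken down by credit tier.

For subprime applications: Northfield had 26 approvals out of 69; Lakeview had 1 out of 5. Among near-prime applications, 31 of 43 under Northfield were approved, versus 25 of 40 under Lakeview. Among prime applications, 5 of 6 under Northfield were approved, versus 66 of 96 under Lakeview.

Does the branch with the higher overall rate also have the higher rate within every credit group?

No

Subprime: Northfield 26/69 = 37.7%, Lakeview 1/5 = 20.0% → Northfield
Near-prime: Northfield 31/43 = 72.1%, Lakeview 25/40 = 62.5% → Northfield
Prime: Northfield 5/6 = 83.3%, Lakeview 66/96 = 68.8% → Northfield
Overall: Northfield 62/118 = 52.5%, Lakeview 92/141 = 65.2% → Lakeview
Northfield wins each credit group but Lakeview wins overall — the comparison reverses. Northfield's applications skew toward subprime, which has a lower base rate.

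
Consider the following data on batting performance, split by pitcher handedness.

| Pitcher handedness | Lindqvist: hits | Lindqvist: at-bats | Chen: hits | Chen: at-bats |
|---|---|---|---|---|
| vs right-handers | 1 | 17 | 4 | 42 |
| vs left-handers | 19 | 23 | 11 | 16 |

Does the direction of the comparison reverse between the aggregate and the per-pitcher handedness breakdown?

No

Vs right-handers: Lindqvist 1/17 = 5.9%, Chen 4/42 = 9.5% → Chen
Vs left-handers: Lindqvist 19/23 = 82.6%, Chen 11/16 = 68.8% → Lindqvist
Overall: Lindqvist 20/40 = 50.0%, Chen 15/58 = 25.9% → Lindqvist
Neither sweeps: Lindqvist wins 1 of 2 groups, Chen wins 1. Lindqvist wins overall but not every group — no Simpson reversal.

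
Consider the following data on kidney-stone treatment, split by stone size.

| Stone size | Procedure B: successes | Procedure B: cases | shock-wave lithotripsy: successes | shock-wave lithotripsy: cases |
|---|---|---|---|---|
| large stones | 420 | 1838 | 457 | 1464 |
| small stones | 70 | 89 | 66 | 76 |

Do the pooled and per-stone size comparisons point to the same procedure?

Yes

Large stones: Procedure B 420/1838 = 22.9%, shock-wave lithotripsy 457/1464 = 31.2% → shock-wave lithotripsy
Small stones: Procedure B 70/89 = 78.7%, shock-wave lithotripsy 66/76 = 86.8% → shock-wave lithotripsy
Overall: Procedure B 490/1927 = 25.4%, shock-wave lithotripsy 523/1540 = 34.0% → shock-wave lithotripsy
Shock-wave lithotripsy wins overall and in every stone group — no reversal.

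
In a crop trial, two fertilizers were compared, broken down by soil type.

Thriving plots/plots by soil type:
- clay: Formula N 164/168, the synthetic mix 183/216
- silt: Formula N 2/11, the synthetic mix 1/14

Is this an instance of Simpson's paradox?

Clay: Formula N 164/168 = 97.6%, the synthetic mix 183/216 = 84.7% → Formula N
Silt: Formula N 2/11 = 18.2%, the synthetic mix 1/14 = 7.1% → Formula N
Overall: Formula N 166/179 = 92.7%, the synthetic mix 184/230 = 80.0% → Formula N
Formula N wins overall and in every soil group — no reversal.

No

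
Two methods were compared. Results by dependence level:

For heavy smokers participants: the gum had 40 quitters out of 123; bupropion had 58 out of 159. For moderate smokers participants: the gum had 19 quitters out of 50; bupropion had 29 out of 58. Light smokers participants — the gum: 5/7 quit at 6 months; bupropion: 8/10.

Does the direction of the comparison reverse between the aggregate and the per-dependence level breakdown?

Heavy smokers: the gum 40/123 = 32.5%, bupropion 58/159 = 36.5% → bupropion
Moderate smokers: the gum 19/50 = 38.0%, bupropion 29/58 = 50.0% → bupropion
Light smokers: the gum 5/7 = 71.4%, bupropion 8/10 = 80.0% → bupropion
Overall: the gum 64/180 = 35.6%, bupropion 95/227 = 41.9% → bupropion
Bupropion wins overall and in every dependence group — no reversal.

No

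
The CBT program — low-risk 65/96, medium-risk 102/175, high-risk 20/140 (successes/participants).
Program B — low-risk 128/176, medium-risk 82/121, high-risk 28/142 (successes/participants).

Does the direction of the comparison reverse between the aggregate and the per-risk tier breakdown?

No

Low-risk: the CBT program 65/96 = 67.7%, Program B 128/176 = 72.7% → Program B
Medium-risk: the CBT program 102/175 = 58.3%, Program B 82/121 = 67.8% → Program B
High-risk: the CBT program 20/140 = 14.3%, Program B 28/142 = 19.7% → Program B
Overall: the CBT program 187/411 = 45.5%, Program B 238/439 = 54.2% → Program B
Program B wins overall and in every risk group — no reversal.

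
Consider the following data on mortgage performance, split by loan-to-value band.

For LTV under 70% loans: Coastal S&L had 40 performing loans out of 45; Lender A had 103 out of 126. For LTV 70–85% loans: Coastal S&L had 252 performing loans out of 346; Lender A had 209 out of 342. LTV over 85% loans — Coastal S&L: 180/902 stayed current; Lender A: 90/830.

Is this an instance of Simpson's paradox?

No

LTV under 70%: Coastal S&L 40/45 = 88.9%, Lender A 103/126 = 81.7% → Coastal S&L
LTV 70–85%: Coastal S&L 252/346 = 72.8%, Lender A 209/342 = 61.1% → Coastal S&L
LTV over 85%: Coastal S&L 180/902 = 20.0%, Lender A 90/830 = 10.8% → Coastal S&L
Overall: Coastal S&L 472/1293 = 36.5%, Lender A 402/1298 = 31.0% → Coastal S&L
Coastal S&L wins overall and in every loan-to-value group — no reversal.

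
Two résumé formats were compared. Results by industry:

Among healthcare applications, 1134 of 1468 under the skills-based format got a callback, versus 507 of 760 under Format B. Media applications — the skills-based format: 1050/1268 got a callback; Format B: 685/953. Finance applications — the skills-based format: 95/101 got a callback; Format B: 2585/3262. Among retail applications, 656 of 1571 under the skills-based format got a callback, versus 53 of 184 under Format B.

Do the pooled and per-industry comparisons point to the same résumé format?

Healthcare: the skills-based format 1134/1468 = 77.2%, Format B 507/760 = 66.7% → the skills-based format
Media: the skills-based format 1050/1268 = 82.8%, Format B 685/953 = 71.9% → the skills-based format
Finance: the skills-based format 95/101 = 94.1%, Format B 2585/3262 = 79.2% → the skills-based format
Retail: the skills-based format 656/1571 = 41.8%, Format B 53/184 = 28.8% → the skills-based format
Overall: the skills-based format 2935/4408 = 66.6%, Format B 3830/5159 = 74.2% → Format B
The skills-based format wins each industry group but Format B wins overall — the comparison reverses. The skills-based format's applications skew toward retail, which has a lower base rate.

No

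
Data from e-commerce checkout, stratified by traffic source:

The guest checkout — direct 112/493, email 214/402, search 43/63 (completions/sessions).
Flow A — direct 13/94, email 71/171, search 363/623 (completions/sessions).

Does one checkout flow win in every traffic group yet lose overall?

Yes

Direct: the guest checkout 112/493 = 22.7%, Flow A 13/94 = 13.8% → the guest checkout
Email: the guest checkout 214/402 = 53.2%, Flow A 71/171 = 41.5% → the guest checkout
Search: the guest checkout 43/63 = 68.3%, Flow A 363/623 = 58.3% → the guest checkout
Overall: the guest checkout 369/958 = 38.5%, Flow A 447/888 = 50.3% → Flow A
The guest checkout wins each traffic group but Flow A wins overall — the comparison reverses. The guest checkout's sessions skew toward direct, which has a lower base rate.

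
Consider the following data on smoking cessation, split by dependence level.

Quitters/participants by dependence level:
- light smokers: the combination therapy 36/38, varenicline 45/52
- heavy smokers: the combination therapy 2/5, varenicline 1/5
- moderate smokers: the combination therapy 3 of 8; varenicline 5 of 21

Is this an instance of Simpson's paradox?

No

Light smokers: the combination therapy 36/38 = 94.7%, varenicline 45/52 = 86.5% → the combination therapy
Heavy smokers: the combination therapy 2/5 = 40.0%, varenicline 1/5 = 20.0% → the combination therapy
Moderate smokers: the combination therapy 3/8 = 37.5%, varenicline 5/21 = 23.8% → the combination therapy
Overall: the combination therapy 41/51 = 80.4%, varenicline 51/78 = 65.4% → the combination therapy
The combination therapy wins overall and in every dependence group — no reversal.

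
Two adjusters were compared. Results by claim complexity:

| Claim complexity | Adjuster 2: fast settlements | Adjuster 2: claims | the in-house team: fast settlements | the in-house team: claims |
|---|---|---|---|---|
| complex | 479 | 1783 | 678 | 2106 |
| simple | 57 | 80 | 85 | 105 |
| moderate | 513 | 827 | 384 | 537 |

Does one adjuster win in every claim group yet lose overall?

Complex: Adjuster 2 479/1783 = 26.9%, the in-house team 678/2106 = 32.2% → the in-house team
Simple: Adjuster 2 57/80 = 71.2%, the in-house team 85/105 = 81.0% → the in-house team
Moderate: Adjuster 2 513/827 = 62.0%, the in-house team 384/537 = 71.5% → the in-house team
Overall: Adjuster 2 1049/2690 = 39.0%, the in-house team 1147/2748 = 41.7% → the in-house team
The in-house team wins overall and in every claim group — no reversal.

No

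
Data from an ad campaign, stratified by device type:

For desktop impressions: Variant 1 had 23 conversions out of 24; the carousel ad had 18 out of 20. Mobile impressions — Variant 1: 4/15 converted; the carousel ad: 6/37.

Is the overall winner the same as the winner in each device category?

Desktop: Variant 1 23/24 = 95.8%, the carousel ad 18/20 = 90.0% → Variant 1
Mobile: Variant 1 4/15 = 26.7%, the carousel ad 6/37 = 16.2% → Variant 1
Overall: Variant 1 27/39 = 69.2%, the carousel ad 24/57 = 42.1% → Variant 1
Variant 1 wins overall and in every device group — no reversal.

Yes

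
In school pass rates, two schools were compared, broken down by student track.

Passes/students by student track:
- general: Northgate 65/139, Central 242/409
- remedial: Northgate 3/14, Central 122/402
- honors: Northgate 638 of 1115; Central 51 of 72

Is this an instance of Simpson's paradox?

Yes

General: Northgate 65/139 = 46.8%, Central 242/409 = 59.2% → Central
Remedial: Northgate 3/14 = 21.4%, Central 122/402 = 30.3% → Central
Honors: Northgate 638/1115 = 57.2%, Central 51/72 = 70.8% → Central
Overall: Northgate 706/1268 = 55.7%, Central 415/883 = 47.0% → Northgate
Central wins each student group but Northgate wins overall — the comparison reverses. Central's students skew toward remedial, which has a lower base rate.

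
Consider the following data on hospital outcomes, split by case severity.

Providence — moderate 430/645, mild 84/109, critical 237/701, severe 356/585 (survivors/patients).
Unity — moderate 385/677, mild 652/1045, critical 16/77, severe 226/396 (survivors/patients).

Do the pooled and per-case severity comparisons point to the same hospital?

Moderate: Providence 430/645 = 66.7%, Unity 385/677 = 56.9% → Providence
Mild: Providence 84/109 = 77.1%, Unity 652/1045 = 62.4% → Providence
Critical: Providence 237/701 = 33.8%, Unity 16/77 = 20.8% → Providence
Severe: Providence 356/585 = 60.9%, Unity 226/396 = 57.1% → Providence
Overall: Providence 1107/2040 = 54.3%, Unity 1279/2195 = 58.3% → Unity
Providence wins each case group but Unity wins overall — the comparison reverses. Providence's patients skew toward critical, which has a lower base rate.

No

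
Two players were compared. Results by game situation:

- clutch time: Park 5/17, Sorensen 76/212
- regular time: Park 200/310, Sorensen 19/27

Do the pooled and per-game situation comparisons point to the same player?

Clutch time: Park 5/17 = 29.4%, Sorensen 76/212 = 35.8% → Sorensen
Regular time: Park 200/310 = 64.5%, Sorensen 19/27 = 70.4% → Sorensen
Overall: Park 205/327 = 62.7%, Sorensen 95/239 = 39.7% → Park
Sorensen wins each game group but Park wins overall — the comparison reverses. Sorensen's attempts skew toward clutch time, which has a lower base rate.

No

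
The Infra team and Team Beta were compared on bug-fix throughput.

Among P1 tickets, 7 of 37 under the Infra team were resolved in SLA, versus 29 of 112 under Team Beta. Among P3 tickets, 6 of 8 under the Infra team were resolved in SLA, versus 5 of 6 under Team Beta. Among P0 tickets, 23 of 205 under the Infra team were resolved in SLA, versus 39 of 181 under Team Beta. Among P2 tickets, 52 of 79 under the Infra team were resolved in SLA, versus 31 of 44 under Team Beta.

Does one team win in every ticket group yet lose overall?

P1: the Infra team 7/37 = 18.9%, Team Beta 29/112 = 25.9% → Team Beta
P3: the Infra team 6/8 = 75.0%, Team Beta 5/6 = 83.3% → Team Beta
P0: the Infra team 23/205 = 11.2%, Team Beta 39/181 = 21.5% → Team Beta
P2: the Infra team 52/79 = 65.8%, Team Beta 31/44 = 70.5% → Team Beta
Overall: the Infra team 88/329 = 26.7%, Team Beta 104/343 = 30.3% → Team Beta
Team Beta wins overall and in every ticket group — no reversal.

No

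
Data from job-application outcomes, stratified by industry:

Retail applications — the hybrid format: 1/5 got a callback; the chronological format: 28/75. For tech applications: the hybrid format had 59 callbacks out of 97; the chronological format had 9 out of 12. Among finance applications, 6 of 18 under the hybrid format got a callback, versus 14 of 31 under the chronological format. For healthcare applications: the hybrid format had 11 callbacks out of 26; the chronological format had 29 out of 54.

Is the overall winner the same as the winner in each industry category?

Retail: the hybrid format 1/5 = 20.0%, the chronological format 28/75 = 37.3% → the chronological format
Tech: the hybrid format 59/97 = 60.8%, the chronological format 9/12 = 75.0% → the chronological format
Finance: the hybrid format 6/18 = 33.3%, the chronological format 14/31 = 45.2% → the chronological format
Healthcare: the hybrid format 11/26 = 42.3%, the chronological format 29/54 = 53.7% → the chronological format
Overall: the hybrid format 77/146 = 52.7%, the chronological format 80/172 = 46.5% → the hybrid format
The chronological format wins each industry group but the hybrid format wins overall — the comparison reverses. The chronological format's applications skew toward retail, which has a lower base rate.

No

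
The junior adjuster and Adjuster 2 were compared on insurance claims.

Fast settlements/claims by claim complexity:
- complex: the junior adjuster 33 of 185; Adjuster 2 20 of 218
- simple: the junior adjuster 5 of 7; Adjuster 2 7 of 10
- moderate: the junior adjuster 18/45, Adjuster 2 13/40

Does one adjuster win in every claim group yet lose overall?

Complex: the junior adjuster 33/185 = 17.8%, Adjuster 2 20/218 = 9.2% → the junior adjuster
Simple: the junior adjuster 5/7 = 71.4%, Adjuster 2 7/10 = 70.0% → the junior adjuster
Moderate: the junior adjuster 18/45 = 40.0%, Adjuster 2 13/40 = 32.5% → the junior adjuster
Overall: the junior adjuster 56/237 = 23.6%, Adjuster 2 40/268 = 14.9% → the junior adjuster
The junior adjuster wins overall and in every claim group — no reversal.

No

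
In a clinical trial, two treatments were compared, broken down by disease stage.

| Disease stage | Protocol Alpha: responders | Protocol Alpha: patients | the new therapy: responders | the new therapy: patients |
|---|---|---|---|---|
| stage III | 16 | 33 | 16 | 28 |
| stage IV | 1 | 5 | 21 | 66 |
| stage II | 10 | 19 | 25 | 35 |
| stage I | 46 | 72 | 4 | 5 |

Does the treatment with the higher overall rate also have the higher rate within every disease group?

No

Stage III: Protocol Alpha 16/33 = 48.5%, the new therapy 16/28 = 57.1% → the new therapy
Stage IV: Protocol Alpha 1/5 = 20.0%, the new therapy 21/66 = 31.8% → the new therapy
Stage II: Protocol Alpha 10/19 = 52.6%, the new therapy 25/35 = 71.4% → the new therapy
Stage I: Protocol Alpha 46/72 = 63.9%, the new therapy 4/5 = 80.0% → the new therapy
Overall: Protocol Alpha 73/129 = 56.6%, the new therapy 66/134 = 49.3% → Protocol Alpha
The new therapy wins each disease group but Protocol Alpha wins overall — the comparison reverses. The new therapy's patients skew toward stage IV, which has a lower base rate.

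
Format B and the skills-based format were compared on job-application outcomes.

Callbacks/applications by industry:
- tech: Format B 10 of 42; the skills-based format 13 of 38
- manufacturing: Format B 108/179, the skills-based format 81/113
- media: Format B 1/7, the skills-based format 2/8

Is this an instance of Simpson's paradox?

No

Tech: Format B 10/42 = 23.8%, the skills-based format 13/38 = 34.2% → the skills-based format
Manufacturing: Format B 108/179 = 60.3%, the skills-based format 81/113 = 71.7% → the skills-based format
Media: Format B 1/7 = 14.3%, the skills-based format 2/8 = 25.0% → the skills-based format
Overall: Format B 119/228 = 52.2%, the skills-based format 96/159 = 60.4% → the skills-based format
The skills-based format wins overall and in every industry group — no reversal.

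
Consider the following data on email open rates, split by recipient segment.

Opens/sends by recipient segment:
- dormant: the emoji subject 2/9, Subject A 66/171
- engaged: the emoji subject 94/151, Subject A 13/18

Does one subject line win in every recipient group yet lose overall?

Dormant: the emoji subject 2/9 = 22.2%, Subject A 66/171 = 38.6% → Subject A
Engaged: the emoji subject 94/151 = 62.3%, Subject A 13/18 = 72.2% → Subject A
Overall: the emoji subject 96/160 = 60.0%, Subject A 79/189 = 41.8% → the emoji subject
Subject A wins each recipient group but the emoji subject wins overall — the comparison reverses. Subject A's sends skew toward dormant, which has a lower base rate.

Yes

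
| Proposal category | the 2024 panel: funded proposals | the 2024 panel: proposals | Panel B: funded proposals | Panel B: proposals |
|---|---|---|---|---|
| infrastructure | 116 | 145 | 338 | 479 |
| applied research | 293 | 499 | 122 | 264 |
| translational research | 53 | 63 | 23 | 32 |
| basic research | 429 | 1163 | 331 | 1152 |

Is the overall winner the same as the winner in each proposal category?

Infrastructure: the 2024 panel 116/145 = 80.0%, Panel B 338/479 = 70.6% → the 2024 panel
Applied research: the 2024 panel 293/499 = 58.7%, Panel B 122/264 = 46.2% → the 2024 panel
Translational research: the 2024 panel 53/63 = 84.1%, Panel B 23/32 = 71.9% → the 2024 panel
Basic research: the 2024 panel 429/1163 = 36.9%, Panel B 331/1152 = 28.7% → the 2024 panel
Overall: the 2024 panel 891/1870 = 47.6%, Panel B 814/1927 = 42.2% → the 2024 panel
The 2024 panel wins overall and in every proposal group — no reversal.

Yes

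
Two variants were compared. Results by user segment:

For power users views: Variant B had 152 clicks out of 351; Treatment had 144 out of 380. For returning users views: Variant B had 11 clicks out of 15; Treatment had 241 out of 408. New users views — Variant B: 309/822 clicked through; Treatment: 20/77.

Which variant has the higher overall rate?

Treatment

Power users: Variant B 152/351 = 43.3%, Treatment 144/380 = 37.9% → Variant B
Returning users: Variant B 11/15 = 73.3%, Treatment 241/408 = 59.1% → Variant B
New users: Variant B 309/822 = 37.6%, Treatment 20/77 = 26.0% → Variant B
Overall: Variant B 472/1188 = 39.7%, Treatment 405/865 = 46.8% → Treatment
(Variant B wins every user group but Treatment wins overall — Variant B's views skew toward the low-rate new users group.)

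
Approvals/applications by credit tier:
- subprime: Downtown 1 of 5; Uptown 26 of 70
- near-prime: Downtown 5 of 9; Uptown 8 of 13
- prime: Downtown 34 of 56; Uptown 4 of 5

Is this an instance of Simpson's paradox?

Subprime: Downtown 1/5 = 20.0%, Uptown 26/70 = 37.1% → Uptown
Near-prime: Downtown 5/9 = 55.6%, Uptown 8/13 = 61.5% → Uptown
Prime: Downtown 34/56 = 60.7%, Uptown 4/5 = 80.0% → Uptown
Overall: Downtown 40/70 = 57.1%, Uptown 38/88 = 43.2% → Downtown
Uptown wins each credit group but Downtown wins overall — the comparison reverses. Uptown's applications skew toward subprime, which has a lower base rate.

Yes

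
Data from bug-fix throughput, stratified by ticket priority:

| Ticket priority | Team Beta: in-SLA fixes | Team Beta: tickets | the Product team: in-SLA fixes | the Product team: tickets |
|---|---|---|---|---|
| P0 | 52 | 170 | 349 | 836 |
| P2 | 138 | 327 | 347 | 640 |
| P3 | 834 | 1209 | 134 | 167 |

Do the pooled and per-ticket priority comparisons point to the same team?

P0: Team Beta 52/170 = 30.6%, the Product team 349/836 = 41.7% → the Product team
P2: Team Beta 138/327 = 42.2%, the Product team 347/640 = 54.2% → the Product team
P3: Team Beta 834/1209 = 69.0%, the Product team 134/167 = 80.2% → the Product team
Overall: Team Beta 1024/1706 = 60.0%, the Product team 830/1643 = 50.5% → Team Beta
The Product team wins each ticket group but Team Beta wins overall — the comparison reverses. The Product team's tickets skew toward P0, which has a lower base rate.

No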